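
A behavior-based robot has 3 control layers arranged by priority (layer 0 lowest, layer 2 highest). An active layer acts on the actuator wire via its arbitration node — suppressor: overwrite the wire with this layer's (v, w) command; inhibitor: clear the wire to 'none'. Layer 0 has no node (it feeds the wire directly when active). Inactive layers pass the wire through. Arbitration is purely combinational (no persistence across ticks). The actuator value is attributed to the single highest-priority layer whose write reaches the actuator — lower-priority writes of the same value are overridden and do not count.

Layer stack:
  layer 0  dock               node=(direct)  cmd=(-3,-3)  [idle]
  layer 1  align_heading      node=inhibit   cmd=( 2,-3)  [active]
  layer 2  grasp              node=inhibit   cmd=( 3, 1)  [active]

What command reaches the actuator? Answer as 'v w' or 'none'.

[0] dock off; wire := none
[1] align_heading on (inhibit); wire := none
[2] grasp on (inhibit); wire := none
output none

none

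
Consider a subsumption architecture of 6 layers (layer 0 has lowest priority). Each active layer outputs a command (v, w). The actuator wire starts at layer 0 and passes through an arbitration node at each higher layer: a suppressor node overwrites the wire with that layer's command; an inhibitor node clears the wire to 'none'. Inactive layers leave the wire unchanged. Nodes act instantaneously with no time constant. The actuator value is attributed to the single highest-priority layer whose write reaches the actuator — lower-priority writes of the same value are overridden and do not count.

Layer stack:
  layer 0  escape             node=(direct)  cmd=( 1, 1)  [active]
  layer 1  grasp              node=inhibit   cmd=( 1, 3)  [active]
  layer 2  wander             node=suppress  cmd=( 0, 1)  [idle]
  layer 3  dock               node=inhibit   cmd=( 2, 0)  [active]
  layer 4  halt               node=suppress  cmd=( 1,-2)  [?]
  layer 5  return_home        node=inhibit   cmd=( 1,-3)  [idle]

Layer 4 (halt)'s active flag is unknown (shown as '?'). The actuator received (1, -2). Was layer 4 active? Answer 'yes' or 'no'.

yes

If layer 4 is active=yes:
  actuator would be (1, -2)
If layer 4 is active=no:
  actuator would be none
Observed (1, -2), so layer 4 was active.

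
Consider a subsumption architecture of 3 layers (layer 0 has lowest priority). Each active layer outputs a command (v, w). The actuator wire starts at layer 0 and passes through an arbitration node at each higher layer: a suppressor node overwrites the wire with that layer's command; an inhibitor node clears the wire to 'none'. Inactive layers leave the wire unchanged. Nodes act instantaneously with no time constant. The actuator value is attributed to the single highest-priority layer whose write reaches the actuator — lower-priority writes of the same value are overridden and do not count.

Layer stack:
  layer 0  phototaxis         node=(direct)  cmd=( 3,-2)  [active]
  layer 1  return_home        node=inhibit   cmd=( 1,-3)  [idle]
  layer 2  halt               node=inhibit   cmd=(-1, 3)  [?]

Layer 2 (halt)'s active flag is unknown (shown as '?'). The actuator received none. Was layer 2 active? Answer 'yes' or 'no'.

If layer 2 is active=yes:
  actuator would be none
If layer 2 is active=no:
  actuator would be (3, -2)
Observed none, so layer 2 was active.

yes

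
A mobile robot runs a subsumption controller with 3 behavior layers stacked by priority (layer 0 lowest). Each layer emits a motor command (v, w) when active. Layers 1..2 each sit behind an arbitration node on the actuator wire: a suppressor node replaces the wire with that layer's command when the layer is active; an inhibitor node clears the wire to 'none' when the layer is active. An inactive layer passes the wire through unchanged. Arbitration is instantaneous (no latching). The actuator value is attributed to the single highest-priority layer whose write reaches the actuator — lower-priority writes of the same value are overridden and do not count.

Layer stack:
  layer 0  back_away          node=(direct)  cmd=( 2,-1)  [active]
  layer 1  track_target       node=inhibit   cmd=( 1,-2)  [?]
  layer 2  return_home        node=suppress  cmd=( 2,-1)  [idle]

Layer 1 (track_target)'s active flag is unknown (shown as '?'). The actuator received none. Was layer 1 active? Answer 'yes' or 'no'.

If layer 1 is active=yes:
  actuator would be none
If layer 1 is active=no:
  actuator would be (2, -1)
Observed none, so layer 1 was active.

yes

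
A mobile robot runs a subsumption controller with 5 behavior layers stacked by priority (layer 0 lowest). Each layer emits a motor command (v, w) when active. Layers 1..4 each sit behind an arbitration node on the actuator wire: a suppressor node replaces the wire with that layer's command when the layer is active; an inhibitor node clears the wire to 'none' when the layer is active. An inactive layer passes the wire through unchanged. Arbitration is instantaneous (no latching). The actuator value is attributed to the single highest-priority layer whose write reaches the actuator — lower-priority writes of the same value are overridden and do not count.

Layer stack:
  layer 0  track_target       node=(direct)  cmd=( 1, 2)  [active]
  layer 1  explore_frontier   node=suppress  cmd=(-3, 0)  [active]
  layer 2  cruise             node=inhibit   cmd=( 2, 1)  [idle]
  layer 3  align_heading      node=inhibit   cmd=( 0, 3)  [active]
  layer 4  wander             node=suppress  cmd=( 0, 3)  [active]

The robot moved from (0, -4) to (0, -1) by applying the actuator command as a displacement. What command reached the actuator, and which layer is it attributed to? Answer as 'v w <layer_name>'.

0 3 wander

displacement = (0, -1) − (0, -4) = (0, 3)
L0 track_target: active, feeds wire = (1, 2)
L1 explore_frontier: active, suppressor → wire = (-3, 0)
L2 cruise: idle → wire stays (-3, 0)
L3 align_heading: active, inhibitor → wire = none
L4 wander: active, suppressor → wire = (0, 3)
actuator = (0, 3) — from layer 4 (wander)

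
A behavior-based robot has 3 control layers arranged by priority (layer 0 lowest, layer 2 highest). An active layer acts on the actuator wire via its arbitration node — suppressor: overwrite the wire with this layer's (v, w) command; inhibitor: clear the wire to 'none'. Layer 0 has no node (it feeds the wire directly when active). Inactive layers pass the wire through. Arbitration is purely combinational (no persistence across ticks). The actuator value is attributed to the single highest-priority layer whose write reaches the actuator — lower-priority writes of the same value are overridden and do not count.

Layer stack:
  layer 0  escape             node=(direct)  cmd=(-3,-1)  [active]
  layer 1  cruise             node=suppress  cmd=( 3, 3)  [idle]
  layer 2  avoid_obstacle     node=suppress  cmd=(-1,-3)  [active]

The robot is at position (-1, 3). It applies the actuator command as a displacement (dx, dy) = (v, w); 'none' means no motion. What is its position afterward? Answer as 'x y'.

-2 0

L0 escape: active, feeds wire = (-3, -1)
L1 cruise: idle → wire stays (-3, -1)
L2 avoid_obstacle: active, suppressor → wire = (-1, -3)
actuator = (-1, -3)
position: (-1, 3) + (-1, -3) = (-2, 0)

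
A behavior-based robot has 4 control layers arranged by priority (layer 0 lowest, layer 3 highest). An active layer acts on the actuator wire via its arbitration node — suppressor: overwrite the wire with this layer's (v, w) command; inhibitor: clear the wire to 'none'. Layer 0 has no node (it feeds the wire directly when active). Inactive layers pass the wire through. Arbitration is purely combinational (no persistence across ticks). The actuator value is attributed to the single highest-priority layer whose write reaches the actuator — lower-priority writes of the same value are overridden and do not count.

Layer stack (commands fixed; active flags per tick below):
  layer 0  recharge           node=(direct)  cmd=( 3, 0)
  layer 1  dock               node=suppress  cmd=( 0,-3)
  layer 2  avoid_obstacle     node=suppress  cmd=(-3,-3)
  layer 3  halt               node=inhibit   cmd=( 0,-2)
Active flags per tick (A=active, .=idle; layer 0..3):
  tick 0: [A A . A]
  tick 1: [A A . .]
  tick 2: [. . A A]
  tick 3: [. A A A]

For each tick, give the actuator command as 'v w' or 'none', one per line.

none
0 -3
none
none

tick 0:
  layer 0 (recharge) active — direct: (3, 0)
  layer 1 (dock) active — suppresses: (0, -3)
  layer 2 (avoid_obstacle) idle — unchanged: (0, -3)
  layer 3 (halt) active — inhibits: none
  → actuator none
tick 1:
  layer 0 (recharge) active — direct: (3, 0)
  layer 1 (dock) active — suppresses: (0, -3)
  layer 2 (avoid_obstacle) idle — unchanged: (0, -3)
  layer 3 (halt) idle — unchanged: (0, -3)
  → actuator (0, -3)
tick 2:
  layer 0 (recharge) idle — none
  layer 1 (dock) idle — unchanged: none
  layer 2 (avoid_obstacle) active — suppresses: (-3, -3)
  layer 3 (halt) active — inhibits: none
  → actuator none
tick 3:
  layer 0 (recharge) idle — none
  layer 1 (dock) active — suppresses: (0, -3)
  layer 2 (avoid_obstacle) active — suppresses: (-3, -3)
  layer 3 (halt) active — inhibits: none
  → actuator none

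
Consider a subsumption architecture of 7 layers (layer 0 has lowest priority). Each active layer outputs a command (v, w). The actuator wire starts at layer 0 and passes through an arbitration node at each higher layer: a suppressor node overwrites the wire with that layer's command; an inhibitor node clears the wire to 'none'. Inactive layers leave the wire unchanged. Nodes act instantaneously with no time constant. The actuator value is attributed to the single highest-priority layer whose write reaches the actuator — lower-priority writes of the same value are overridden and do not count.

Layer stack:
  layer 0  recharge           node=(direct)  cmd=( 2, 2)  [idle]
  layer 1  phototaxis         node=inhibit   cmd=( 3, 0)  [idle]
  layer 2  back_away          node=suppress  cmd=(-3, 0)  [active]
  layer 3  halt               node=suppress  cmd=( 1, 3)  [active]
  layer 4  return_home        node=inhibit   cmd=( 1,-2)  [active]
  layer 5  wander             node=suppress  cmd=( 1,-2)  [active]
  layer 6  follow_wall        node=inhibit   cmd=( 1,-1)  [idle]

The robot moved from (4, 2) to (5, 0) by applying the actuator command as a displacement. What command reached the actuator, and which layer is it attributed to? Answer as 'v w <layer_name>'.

1 -2 wander

displacement = (5, 0) − (4, 2) = (1, -2)
L0 recharge: idle → wire = none
L1 phototaxis: idle → wire stays none
L2 back_away: active, suppressor → wire = (-3, 0)
L3 halt: active, suppressor → wire = (1, 3)
L4 return_home: active, inhibitor → wire = none
L5 wander: active, suppressor → wire = (1, -2)
L6 follow_wall: idle → wire stays (1, -2)
actuator = (1, -2) — from layer 5 (wander)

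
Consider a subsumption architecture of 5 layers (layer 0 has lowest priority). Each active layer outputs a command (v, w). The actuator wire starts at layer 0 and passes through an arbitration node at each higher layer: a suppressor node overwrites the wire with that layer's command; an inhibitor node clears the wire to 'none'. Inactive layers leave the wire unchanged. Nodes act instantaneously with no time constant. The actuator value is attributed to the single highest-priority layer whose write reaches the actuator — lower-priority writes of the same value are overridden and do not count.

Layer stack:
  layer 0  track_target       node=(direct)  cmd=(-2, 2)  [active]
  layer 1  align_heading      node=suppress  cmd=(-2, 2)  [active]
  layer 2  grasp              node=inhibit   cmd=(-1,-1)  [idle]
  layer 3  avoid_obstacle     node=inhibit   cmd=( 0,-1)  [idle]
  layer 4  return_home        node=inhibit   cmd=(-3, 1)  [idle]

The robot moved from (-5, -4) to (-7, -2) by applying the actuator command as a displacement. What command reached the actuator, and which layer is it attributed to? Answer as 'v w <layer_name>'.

-2 2 align_heading

displacement = (-7, -2) − (-5, -4) = (-2, 2)
L0 track_target: active, feeds wire = (-2, 2)
L1 align_heading: active, suppressor → wire = (-2, 2)
L2 grasp: idle → wire stays (-2, 2)
L3 avoid_obstacle: idle → wire stays (-2, 2)
L4 return_home: idle → wire stays (-2, 2)
actuator = (-2, 2) — from layer 1 (align_heading)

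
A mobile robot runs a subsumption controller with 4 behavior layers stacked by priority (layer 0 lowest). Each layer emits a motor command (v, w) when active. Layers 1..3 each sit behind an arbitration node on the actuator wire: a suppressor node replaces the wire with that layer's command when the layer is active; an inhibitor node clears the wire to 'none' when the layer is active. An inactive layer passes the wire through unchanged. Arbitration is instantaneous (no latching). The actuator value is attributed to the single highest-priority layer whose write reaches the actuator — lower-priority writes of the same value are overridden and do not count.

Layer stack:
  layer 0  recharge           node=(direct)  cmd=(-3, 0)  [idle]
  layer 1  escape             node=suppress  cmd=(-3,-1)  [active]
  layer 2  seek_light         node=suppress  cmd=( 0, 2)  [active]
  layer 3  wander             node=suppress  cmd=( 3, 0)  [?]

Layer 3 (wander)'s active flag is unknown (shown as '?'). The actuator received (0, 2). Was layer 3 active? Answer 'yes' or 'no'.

no

If layer 3 is active=yes:
  actuator would be (3, 0)
If layer 3 is active=no:
  actuator would be (0, 2)
Observed (0, 2), so layer 3 was idle.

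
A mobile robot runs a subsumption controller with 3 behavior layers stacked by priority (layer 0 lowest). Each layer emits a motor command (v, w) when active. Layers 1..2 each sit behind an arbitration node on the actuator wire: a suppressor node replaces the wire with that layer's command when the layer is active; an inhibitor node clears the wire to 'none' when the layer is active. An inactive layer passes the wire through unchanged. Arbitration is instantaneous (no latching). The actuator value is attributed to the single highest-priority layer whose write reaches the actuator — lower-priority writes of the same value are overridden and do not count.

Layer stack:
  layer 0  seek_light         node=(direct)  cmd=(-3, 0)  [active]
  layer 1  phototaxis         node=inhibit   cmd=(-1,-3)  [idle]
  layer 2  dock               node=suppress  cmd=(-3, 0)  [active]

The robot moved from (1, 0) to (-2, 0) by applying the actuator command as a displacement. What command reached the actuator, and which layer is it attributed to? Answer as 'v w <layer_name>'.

-3 0 dock

displacement = (-2, 0) − (1, 0) = (-3, 0)
[0] seek_light on; wire := (-3, 0)
[1] phototaxis off; pass (-3, 0)
[2] dock on (suppress); wire := (-3, 0)
output (-3, 0) — from layer 2 (dock)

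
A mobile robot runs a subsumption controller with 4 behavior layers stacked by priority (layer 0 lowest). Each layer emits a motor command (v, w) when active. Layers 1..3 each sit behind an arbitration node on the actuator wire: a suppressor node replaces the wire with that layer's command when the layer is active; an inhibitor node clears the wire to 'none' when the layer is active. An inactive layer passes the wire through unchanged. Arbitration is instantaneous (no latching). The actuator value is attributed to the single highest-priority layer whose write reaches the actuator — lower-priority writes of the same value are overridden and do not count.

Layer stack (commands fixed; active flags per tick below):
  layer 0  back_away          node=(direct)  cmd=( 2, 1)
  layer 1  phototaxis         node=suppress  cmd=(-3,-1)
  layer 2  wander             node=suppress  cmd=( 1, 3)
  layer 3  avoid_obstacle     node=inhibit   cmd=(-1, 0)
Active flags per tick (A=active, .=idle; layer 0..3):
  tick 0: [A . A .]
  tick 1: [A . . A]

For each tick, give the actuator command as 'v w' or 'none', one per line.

tick 0:
  layer 0 (back_away) active — direct: (2, 1)
  layer 1 (phototaxis) idle — unchanged: (2, 1)
  layer 2 (wander) active — suppresses: (1, 3)
  layer 3 (avoid_obstacle) idle — unchanged: (1, 3)
  → actuator (1, 3)
tick 1:
  layer 0 (back_away) active — direct: (2, 1)
  layer 1 (phototaxis) idle — unchanged: (2, 1)
  layer 2 (wander) idle — unchanged: (2, 1)
  layer 3 (avoid_obstacle) active — inhibits: none
  → actuator none

1 3
none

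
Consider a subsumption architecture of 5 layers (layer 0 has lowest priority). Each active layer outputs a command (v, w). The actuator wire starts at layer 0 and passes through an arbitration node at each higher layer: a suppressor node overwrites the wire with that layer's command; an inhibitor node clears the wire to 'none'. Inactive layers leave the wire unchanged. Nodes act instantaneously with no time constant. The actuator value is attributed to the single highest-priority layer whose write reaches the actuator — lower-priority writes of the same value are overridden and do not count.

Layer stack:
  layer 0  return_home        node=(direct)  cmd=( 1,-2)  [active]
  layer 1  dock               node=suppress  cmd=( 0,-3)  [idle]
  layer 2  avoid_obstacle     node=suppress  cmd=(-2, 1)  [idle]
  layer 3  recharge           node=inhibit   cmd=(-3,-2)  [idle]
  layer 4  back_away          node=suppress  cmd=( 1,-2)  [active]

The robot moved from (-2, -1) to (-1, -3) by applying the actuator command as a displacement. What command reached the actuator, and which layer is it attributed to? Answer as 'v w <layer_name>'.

1 -2 back_away

displacement = (-1, -3) − (-2, -1) = (1, -2)
L0 return_home: active, feeds wire = (1, -2)
L1 dock: idle → wire stays (1, -2)
L2 avoid_obstacle: idle → wire stays (1, -2)
L3 recharge: idle → wire stays (1, -2)
L4 back_away: active, suppressor → wire = (1, -2)
actuator = (1, -2) — from layer 4 (back_away)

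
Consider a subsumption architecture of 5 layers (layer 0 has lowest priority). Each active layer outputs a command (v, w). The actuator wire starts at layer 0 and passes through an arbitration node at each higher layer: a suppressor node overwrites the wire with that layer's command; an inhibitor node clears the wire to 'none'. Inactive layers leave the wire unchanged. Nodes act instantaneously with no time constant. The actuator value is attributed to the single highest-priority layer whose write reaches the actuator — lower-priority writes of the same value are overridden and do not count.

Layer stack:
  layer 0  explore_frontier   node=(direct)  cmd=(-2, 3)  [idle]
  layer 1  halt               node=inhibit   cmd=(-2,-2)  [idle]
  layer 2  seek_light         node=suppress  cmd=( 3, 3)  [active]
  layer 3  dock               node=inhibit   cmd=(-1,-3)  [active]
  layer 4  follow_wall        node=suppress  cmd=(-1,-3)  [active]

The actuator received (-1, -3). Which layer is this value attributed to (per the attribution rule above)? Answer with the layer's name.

L0 explore_frontier: idle → wire = none
L1 halt: idle → wire stays none
L2 seek_light: active, suppressor → wire = (3, 3)
L3 dock: active, inhibitor → wire = none
L4 follow_wall: active, suppressor → wire = (-1, -3)
actuator = (-1, -3)
last writer: layer 4 = follow_wall

follow_wall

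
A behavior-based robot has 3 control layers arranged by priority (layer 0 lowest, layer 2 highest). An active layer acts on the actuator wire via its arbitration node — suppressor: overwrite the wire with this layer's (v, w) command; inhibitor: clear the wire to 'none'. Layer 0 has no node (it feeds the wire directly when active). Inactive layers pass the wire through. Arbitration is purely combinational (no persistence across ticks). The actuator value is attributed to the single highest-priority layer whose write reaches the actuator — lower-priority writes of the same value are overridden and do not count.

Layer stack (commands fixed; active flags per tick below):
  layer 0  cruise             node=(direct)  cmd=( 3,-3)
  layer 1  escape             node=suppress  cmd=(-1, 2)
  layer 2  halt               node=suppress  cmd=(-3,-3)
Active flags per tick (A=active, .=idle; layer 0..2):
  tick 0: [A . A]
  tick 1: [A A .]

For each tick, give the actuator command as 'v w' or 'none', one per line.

-3 -3
-1 2

tick 0:
  layer 0 (cruise) active — direct: (3, -3)
  layer 1 (escape) idle — unchanged: (3, -3)
  layer 2 (halt) active — suppresses: (-3, -3)
  → actuator (-3, -3)
tick 1:
  layer 0 (cruise) active — direct: (3, -3)
  layer 1 (escape) active — suppresses: (-1, 2)
  layer 2 (halt) idle — unchanged: (-1, 2)
  → actuator (-1, 2)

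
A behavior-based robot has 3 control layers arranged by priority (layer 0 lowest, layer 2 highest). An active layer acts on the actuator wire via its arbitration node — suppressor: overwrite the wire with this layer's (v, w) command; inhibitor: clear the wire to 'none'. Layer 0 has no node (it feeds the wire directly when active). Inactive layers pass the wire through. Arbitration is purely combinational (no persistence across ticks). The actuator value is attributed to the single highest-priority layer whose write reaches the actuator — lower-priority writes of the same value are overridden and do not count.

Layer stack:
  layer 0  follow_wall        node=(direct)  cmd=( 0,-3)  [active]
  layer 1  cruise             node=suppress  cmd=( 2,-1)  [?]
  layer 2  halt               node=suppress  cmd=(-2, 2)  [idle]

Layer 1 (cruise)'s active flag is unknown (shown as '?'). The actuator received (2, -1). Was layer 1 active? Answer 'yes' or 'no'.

yes

If layer 1 is active=yes:
  actuator would be (2, -1)
If layer 1 is active=no:
  actuator would be (0, -3)
Observed (2, -1), so layer 1 was active.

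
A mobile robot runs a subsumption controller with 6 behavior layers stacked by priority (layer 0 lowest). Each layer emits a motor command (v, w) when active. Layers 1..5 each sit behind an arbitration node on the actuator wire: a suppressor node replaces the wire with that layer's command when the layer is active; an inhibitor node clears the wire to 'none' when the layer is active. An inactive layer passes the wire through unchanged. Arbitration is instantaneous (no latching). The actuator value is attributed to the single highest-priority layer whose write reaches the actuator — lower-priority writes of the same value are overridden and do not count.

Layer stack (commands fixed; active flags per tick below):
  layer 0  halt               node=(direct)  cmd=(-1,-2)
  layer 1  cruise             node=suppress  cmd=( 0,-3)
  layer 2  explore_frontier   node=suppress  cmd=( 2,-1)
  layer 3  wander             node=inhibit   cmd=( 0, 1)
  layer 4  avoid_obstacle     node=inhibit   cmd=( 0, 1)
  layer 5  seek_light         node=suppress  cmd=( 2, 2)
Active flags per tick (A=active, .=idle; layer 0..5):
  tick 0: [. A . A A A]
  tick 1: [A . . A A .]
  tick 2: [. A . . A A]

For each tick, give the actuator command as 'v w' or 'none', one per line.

2 2
none
2 2

tick 0:
  L0 halt: idle → wire = none
  L1 cruise: active, suppressor → wire = (0, -3)
  L2 explore_frontier: idle → wire stays (0, -3)
  L3 wander: active, inhibitor → wire = none
  L4 avoid_obstacle: active, inhibitor → wire = none
  L5 seek_light: active, suppressor → wire = (2, 2)
  actuator = (2, 2)
tick 1:
  L0 halt: active, feeds wire = (-1, -2)
  L1 cruise: idle → wire stays (-1, -2)
  L2 explore_frontier: idle → wire stays (-1, -2)
  L3 wander: active, inhibitor → wire = none
  L4 avoid_obstacle: active, inhibitor → wire = none
  L5 seek_light: idle → wire stays none
  actuator = none
tick 2:
  L0 halt: idle → wire = none
  L1 cruise: active, suppressor → wire = (0, -3)
  L2 explore_frontier: idle → wire stays (0, -3)
  L3 wander: idle → wire stays (0, -3)
  L4 avoid_obstacle: active, inhibitor → wire = none
  L5 seek_light: active, suppressor → wire = (2, 2)
  actuator = (2, 2)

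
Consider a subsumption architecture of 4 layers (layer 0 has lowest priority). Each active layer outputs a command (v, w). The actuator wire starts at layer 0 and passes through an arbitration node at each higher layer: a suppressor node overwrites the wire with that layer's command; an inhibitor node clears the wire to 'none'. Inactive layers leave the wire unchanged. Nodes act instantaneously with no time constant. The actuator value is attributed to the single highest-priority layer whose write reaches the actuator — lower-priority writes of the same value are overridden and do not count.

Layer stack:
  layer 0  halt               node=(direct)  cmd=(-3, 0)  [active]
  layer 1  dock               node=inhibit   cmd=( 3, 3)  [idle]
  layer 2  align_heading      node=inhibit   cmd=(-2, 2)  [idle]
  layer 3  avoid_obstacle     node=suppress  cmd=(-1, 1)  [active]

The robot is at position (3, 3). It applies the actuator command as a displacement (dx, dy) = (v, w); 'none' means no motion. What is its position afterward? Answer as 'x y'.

[0] halt on; wire := (-3, 0)
[1] dock off; pass (-3, 0)
[2] align_heading off; pass (-3, 0)
[3] avoid_obstacle on (suppress); wire := (-1, 1)
output (-1, 1)
position: (3, 3) + (-1, 1) = (2, 4)

2 4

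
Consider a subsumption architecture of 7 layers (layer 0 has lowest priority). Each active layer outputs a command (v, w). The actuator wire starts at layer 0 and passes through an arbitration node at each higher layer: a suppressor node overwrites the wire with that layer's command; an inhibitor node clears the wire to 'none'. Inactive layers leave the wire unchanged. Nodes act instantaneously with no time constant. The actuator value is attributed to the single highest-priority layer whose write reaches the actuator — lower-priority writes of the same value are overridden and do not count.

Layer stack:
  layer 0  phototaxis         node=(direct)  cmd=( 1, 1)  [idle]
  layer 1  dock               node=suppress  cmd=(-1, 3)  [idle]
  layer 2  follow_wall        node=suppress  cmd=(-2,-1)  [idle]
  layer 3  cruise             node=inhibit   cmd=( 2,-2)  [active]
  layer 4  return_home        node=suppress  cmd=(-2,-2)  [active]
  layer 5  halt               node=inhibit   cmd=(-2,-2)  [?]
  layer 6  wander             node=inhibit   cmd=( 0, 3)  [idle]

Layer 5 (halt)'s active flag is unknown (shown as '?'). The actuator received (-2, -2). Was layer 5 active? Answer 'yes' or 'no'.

If layer 5 is active=yes:
  actuator would be none
If layer 5 is active=no:
  actuator would be (-2, -2)
Observed (-2, -2), so layer 5 was idle.

no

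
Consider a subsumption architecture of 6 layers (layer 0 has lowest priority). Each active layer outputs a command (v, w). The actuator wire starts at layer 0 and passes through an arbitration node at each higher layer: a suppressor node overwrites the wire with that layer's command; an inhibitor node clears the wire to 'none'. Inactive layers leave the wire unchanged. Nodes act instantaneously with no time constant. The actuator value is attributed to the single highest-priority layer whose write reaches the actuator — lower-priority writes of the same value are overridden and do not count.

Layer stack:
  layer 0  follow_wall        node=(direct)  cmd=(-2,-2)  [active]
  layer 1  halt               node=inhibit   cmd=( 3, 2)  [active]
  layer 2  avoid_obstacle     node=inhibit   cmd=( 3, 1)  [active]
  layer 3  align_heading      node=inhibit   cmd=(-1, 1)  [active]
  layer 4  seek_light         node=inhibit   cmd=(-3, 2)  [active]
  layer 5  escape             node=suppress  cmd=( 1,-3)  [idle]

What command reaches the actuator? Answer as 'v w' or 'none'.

layer 0 (follow_wall) active — direct: (-2, -2)
layer 1 (halt) active — inhibits: none
layer 2 (avoid_obstacle) active — inhibits: none
layer 3 (align_heading) active — inhibits: none
layer 4 (seek_light) active — inhibits: none
layer 5 (escape) idle — unchanged: none
→ actuator none

none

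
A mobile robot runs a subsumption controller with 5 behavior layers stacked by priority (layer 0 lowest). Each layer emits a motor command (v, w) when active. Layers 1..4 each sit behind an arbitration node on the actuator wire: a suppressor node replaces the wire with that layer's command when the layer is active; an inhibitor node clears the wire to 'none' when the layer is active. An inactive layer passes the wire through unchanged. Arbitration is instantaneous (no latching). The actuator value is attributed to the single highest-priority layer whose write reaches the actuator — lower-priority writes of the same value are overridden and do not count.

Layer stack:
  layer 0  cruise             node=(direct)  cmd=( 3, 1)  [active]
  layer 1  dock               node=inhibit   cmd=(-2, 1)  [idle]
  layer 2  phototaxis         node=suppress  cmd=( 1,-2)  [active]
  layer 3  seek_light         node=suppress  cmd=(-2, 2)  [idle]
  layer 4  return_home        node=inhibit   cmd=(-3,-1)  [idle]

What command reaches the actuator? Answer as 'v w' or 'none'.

[0] cruise on; wire := (3, 1)
[1] dock off; pass (3, 1)
[2] phototaxis on (suppress); wire := (1, -2)
[3] seek_light off; pass (1, -2)
[4] return_home off; pass (1, -2)
output (1, -2)

1 -2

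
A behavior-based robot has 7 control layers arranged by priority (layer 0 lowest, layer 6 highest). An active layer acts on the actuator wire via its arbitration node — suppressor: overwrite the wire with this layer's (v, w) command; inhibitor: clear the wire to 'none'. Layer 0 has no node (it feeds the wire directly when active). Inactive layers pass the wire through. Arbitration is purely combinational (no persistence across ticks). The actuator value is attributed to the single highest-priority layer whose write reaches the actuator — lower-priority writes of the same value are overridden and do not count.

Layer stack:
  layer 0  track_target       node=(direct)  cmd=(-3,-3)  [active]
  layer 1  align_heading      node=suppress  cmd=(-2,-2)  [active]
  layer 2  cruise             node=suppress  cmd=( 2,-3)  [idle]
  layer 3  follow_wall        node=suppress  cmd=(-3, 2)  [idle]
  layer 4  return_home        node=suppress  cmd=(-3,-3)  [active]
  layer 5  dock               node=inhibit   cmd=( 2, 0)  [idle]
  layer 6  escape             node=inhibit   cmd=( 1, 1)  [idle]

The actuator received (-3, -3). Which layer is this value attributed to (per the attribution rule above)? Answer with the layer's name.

L0 track_target: active, feeds wire = (-3, -3)
L1 align_heading: active, suppressor → wire = (-2, -2)
L2 cruise: idle → wire stays (-2, -2)
L3 follow_wall: idle → wire stays (-2, -2)
L4 return_home: active, suppressor → wire = (-3, -3)
L5 dock: idle → wire stays (-3, -3)
L6 escape: idle → wire stays (-3, -3)
actuator = (-3, -3)
last writer: layer 4 = return_home

return_home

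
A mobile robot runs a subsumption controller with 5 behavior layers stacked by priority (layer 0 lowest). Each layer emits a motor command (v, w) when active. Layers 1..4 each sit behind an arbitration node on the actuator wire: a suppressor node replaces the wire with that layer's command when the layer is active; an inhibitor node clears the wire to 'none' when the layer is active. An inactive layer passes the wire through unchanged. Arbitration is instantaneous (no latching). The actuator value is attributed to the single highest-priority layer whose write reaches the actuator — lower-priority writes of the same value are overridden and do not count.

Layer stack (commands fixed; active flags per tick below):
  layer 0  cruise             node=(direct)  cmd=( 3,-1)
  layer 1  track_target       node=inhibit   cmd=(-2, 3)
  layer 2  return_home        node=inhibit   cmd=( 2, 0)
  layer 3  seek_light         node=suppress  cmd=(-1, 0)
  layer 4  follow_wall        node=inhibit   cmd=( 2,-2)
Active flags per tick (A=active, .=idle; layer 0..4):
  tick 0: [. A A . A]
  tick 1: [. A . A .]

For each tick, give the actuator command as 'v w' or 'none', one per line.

none
-1 0

tick 0:
  [0] cruise off; wire := none
  [1] track_target on (inhibit); wire := none
  [2] return_home on (inhibit); wire := none
  [3] seek_light off; pass none
  [4] follow_wall on (inhibit); wire := none
  output none
tick 1:
  [0] cruise off; wire := none
  [1] track_target on (inhibit); wire := none
  [2] return_home off; pass none
  [3] seek_light on (suppress); wire := (-1, 0)
  [4] follow_wall off; pass (-1, 0)
  output (-1, 0)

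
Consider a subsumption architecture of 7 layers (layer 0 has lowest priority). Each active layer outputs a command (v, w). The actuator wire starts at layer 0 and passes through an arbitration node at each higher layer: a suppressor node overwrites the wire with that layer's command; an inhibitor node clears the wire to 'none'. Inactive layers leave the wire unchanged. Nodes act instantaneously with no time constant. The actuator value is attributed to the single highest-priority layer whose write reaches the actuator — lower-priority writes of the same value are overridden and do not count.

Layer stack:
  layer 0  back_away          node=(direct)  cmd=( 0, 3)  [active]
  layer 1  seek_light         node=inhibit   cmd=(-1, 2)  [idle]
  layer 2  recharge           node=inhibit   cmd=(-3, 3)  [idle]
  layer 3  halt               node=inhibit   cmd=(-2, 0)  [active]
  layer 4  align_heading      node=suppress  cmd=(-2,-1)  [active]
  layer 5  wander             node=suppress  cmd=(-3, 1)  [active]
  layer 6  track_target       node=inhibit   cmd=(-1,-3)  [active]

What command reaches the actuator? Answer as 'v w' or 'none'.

none

L0 back_away: active, feeds wire = (0, 3)
L1 seek_light: idle → wire stays (0, 3)
L2 recharge: idle → wire stays (0, 3)
L3 halt: active, inhibitor → wire = none
L4 align_heading: active, suppressor → wire = (-2, -1)
L5 wander: active, suppressor → wire = (-3, 1)
L6 track_target: active, inhibitor → wire = none
actuator = none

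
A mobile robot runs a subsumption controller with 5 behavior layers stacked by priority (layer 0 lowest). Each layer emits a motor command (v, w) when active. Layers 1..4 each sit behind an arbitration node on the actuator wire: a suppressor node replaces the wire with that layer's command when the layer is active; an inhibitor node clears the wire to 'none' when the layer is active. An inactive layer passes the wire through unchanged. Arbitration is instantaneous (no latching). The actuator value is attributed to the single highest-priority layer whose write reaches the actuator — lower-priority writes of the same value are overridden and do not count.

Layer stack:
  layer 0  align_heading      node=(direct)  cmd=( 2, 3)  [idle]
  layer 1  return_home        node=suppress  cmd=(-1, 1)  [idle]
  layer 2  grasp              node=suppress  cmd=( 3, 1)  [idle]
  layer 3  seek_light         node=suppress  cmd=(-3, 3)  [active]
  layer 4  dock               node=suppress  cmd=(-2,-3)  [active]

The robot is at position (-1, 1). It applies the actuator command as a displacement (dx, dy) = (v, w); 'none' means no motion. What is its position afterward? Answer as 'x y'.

L0 align_heading: idle → wire = none
L1 return_home: idle → wire stays none
L2 grasp: idle → wire stays none
L3 seek_light: active, suppressor → wire = (-3, 3)
L4 dock: active, suppressor → wire = (-2, -3)
actuator = (-2, -3)
position: (-1, 1) + (-2, -3) = (-3, -2)

-3 -2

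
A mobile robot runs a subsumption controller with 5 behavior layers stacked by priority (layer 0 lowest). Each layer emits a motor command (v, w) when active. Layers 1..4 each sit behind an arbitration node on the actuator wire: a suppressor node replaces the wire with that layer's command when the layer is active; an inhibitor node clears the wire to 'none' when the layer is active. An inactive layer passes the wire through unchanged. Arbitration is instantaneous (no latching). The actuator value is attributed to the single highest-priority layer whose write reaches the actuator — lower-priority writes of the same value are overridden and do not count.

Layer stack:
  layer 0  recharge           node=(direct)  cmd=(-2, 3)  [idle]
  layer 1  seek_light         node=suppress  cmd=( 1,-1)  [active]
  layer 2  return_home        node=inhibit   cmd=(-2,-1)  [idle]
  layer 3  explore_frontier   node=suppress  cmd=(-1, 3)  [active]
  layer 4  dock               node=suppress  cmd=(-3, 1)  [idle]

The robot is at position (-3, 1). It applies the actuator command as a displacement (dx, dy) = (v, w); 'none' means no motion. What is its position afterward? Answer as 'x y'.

-4 4

L0 recharge: idle → wire = none
L1 seek_light: active, suppressor → wire = (1, -1)
L2 return_home: idle → wire stays (1, -1)
L3 explore_frontier: active, suppressor → wire = (-1, 3)
L4 dock: idle → wire stays (-1, 3)
actuator = (-1, 3)
position: (-3, 1) + (-1, 3) = (-4, 4)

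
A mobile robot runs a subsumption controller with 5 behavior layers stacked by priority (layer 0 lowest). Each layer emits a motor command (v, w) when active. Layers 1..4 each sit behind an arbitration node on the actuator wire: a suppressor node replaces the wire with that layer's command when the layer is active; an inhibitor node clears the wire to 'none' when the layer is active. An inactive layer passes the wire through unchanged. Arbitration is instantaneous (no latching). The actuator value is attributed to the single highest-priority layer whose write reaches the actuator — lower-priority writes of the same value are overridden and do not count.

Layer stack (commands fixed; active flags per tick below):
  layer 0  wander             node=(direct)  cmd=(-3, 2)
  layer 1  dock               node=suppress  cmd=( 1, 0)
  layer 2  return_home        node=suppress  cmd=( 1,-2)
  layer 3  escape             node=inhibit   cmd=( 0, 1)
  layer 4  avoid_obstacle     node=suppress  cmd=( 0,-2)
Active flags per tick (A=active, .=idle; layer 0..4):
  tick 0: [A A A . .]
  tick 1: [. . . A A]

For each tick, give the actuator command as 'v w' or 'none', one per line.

tick 0:
  L0 wander: active, feeds wire = (-3, 2)
  L1 dock: active, suppressor → wire = (1, 0)
  L2 return_home: active, suppressor → wire = (1, -2)
  L3 escape: idle → wire stays (1, -2)
  L4 avoid_obstacle: idle → wire stays (1, -2)
  actuator = (1, -2)
tick 1:
  L0 wander: idle → wire = none
  L1 dock: idle → wire stays none
  L2 return_home: idle → wire stays none
  L3 escape: active, inhibitor → wire = none
  L4 avoid_obstacle: active, suppressor → wire = (0, -2)
  actuator = (0, -2)

1 -2
0 -2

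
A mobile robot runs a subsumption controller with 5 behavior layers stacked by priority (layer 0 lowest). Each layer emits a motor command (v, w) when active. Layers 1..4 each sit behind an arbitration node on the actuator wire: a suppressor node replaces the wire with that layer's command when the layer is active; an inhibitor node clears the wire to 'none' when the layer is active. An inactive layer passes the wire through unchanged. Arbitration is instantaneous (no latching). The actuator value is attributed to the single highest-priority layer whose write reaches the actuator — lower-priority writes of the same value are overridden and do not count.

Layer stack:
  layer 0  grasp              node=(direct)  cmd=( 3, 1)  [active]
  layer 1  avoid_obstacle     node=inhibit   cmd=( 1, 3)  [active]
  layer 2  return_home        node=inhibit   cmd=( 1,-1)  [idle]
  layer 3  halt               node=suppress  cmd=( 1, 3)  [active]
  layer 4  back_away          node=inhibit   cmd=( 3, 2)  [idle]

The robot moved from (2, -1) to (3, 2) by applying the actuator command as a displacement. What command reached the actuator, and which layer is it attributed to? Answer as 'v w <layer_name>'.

1 3 halt

displacement = (3, 2) − (2, -1) = (1, 3)
L0 grasp: active, feeds wire = (3, 1)
L1 avoid_obstacle: active, inhibitor → wire = none
L2 return_home: idle → wire stays none
L3 halt: active, suppressor → wire = (1, 3)
L4 back_away: idle → wire stays (1, 3)
actuator = (1, 3) — from layer 3 (halt)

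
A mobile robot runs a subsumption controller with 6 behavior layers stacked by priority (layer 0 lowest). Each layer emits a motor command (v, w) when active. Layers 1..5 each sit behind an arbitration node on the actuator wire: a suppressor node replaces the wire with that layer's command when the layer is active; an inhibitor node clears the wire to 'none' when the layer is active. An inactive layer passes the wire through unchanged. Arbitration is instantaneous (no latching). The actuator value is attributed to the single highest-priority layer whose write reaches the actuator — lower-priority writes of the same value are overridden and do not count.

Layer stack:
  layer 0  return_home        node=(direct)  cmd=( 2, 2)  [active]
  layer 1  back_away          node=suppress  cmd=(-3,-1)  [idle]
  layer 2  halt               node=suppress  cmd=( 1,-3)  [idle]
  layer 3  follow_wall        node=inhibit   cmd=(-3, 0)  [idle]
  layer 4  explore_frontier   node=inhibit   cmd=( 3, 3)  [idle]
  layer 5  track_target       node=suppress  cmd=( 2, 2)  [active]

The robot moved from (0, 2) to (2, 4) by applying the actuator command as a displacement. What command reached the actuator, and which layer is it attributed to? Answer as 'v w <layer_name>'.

2 2 track_target

displacement = (2, 4) − (0, 2) = (2, 2)
L0 return_home: active, feeds wire = (2, 2)
L1 back_away: idle → wire stays (2, 2)
L2 halt: idle → wire stays (2, 2)
L3 follow_wall: idle → wire stays (2, 2)
L4 explore_frontier: idle → wire stays (2, 2)
L5 track_target: active, suppressor → wire = (2, 2)
actuator = (2, 2) — from layer 5 (track_target)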